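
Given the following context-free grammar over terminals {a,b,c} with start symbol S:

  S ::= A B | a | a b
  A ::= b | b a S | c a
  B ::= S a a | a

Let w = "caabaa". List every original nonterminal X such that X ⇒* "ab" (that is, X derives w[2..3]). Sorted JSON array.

CNF form of G:
  S -> A B | T1 T0 | a
  A -> T0 X3 | T2 T1 | b
  B -> S X4 | a
  T0 -> b
  T1 -> a
  T2 -> c
  X3 -> T1 S
  X4 -> T1 T1

CYK table (by increasing span) (cells [i..j] with 2 ≤ i ≤ j ≤ 3 only):
  T[2,2] 'a' = {B,S,T1}  orig:{B,S}
  T[3,3] 'b' = {A,T0}  orig:{A}
  T[2,3] 'ab' = {S}

Original NTs in T[2,3] deriving "ab": ["S"]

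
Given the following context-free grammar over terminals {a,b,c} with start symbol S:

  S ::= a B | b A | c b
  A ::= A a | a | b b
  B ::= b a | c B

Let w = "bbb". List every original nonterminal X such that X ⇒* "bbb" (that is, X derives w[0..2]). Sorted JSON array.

CNF form of G:
  S -> T0 B | T1 A | T2 T1
  A -> A T0 | T1 T1 | a
  B -> T1 T0 | T2 B
  T0 -> a
  T1 -> b
  T2 -> c

CYK fill — only the sub-triangle for w[0..2]:
  [0..0]={T1}  "b"  orig:{}
  [1..1]={T1}  "b"  orig:{}
  [2..2]={T1}  "b"  orig:{}
  [0..1]={A}  "bb"
  [1..2]={A}  "bb"
  [0..2]={S}  "bbb"

Original NTs in T[0,2] deriving "bbb": ["S"]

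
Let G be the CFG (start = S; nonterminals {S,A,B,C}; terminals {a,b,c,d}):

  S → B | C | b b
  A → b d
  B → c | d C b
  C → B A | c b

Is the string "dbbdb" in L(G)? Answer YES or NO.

Convert to CNF:
  S -> B A | T0 T0 | T1 X4 | T2 T0 | c
  A -> T0 T1
  B -> T1 X3 | c
  C -> B A | T2 T0
  T0 -> b
  T1 -> d
  T2 -> c
  X3 -> C T0
  X4 -> C T0

CYK table (by increasing span):
  T[0,0] 'd' = {T1}  orig:{}
  T[1,1] 'b' = {T0}  orig:{}
  T[2,2] 'b' = {T0}  orig:{}
  T[3,3] 'd' = {T1}  orig:{}
  T[4,4] 'b' = {T0}  orig:{}
  T[0,1] 'db' = ∅
  T[1,2] 'bb' = {S}
  T[2,3] 'bd' = {A}
  T[3,4] 'db' = ∅
  T[0,2] 'dbb' = ∅
  T[1,3] 'bbd' = ∅
  T[2,4] 'bdb' = ∅
  T[0,3] 'dbbd' = ∅
  T[1,4] 'bbdb' = ∅
  T[0,4] 'dbbdb' = ∅

S ∉ T[0,4] ⇒ NO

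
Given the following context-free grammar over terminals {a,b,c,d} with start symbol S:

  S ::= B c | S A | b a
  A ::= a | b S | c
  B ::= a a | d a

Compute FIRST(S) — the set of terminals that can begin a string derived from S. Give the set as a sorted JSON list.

Compute FIRST by fixpoint:
round 1:
  A via A→a: +{a}
  A via A→b S: +{b}
  A via A→c: +{c}
  B via B→a a: +{a}
  B via B→d a: +{d}
  S via S→B c: +{a,d}
  S via S→b a: +{b}
  FIRST[S]={a,b,d}  FIRST[A]={a,b,c}  FIRST[B]={a,d}
round 2: (stable)
  FIRST[S]={a,b,d}  FIRST[A]={a,b,c}  FIRST[B]={a,d}

FIRST(S) = ["a", "b", "d"]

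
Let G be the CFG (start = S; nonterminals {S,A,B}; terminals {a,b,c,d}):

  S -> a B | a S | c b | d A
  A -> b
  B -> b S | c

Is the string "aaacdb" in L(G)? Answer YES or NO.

Convert to CNF:
  S -> T1 B | T1 S | T2 T0 | T3 A
  A -> b
  B -> T0 S | c
  T0 -> b
  T1 -> a
  T2 -> c
  T3 -> d

Fill CYK table bottom-up:
  [0..0]={T1}  "a"  orig:{}
  [1..1]={T1}  "a"  orig:{}
  [2..2]={T1}  "a"  orig:{}
  [3..3]={B,T2}  "c"  orig:{B}
  [4..4]={T3}  "d"  orig:{}
  [5..5]={A,T0}  "b"  orig:{A}
  [0..1]=∅  "aa"
  [1..2]=∅  "aa"
  [2..3]={S}  "ac"
  [3..4]=∅  "cd"
  [4..5]={S}  "db"
  [0..2]=∅  "aaa"
  [1..3]={S}  "aac"
  [2..4]=∅  "acd"
  [3..5]=∅  "cdb"
  [0..3]={S}  "aaac"
  [1..4]=∅  "aacd"
  [2..5]=∅  "acdb"
  [0..4]=∅  "aaacd"
  [1..5]=∅  "aacdb"
  [0..5]=∅  "aaacdb"

S ∉ T[0,5] ⇒ NO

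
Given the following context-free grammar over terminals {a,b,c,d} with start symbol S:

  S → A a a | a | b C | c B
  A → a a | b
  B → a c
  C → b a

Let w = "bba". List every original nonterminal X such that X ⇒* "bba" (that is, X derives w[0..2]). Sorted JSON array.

Convert to CNF:
  S -> A X3 | T1 B | T2 C | a
  A -> T0 T0 | b
  B -> T0 T1
  C -> T2 T0
  T0 -> a
  T1 -> c
  T2 -> b
  X3 -> T0 T0

CYK fill — only the sub-triangle for w[0..2]:
  [0..0]={A,T2}  "b"  orig:{A}
  [1..1]={A,T2}  "b"  orig:{A}
  [2..2]={S,T0}  "a"  orig:{S}
  [0..1]=∅  "bb"
  [1..2]={C}  "ba"
  [0..2]={S}  "bba"

Original NTs in T[0,2] deriving "bba": ["S"]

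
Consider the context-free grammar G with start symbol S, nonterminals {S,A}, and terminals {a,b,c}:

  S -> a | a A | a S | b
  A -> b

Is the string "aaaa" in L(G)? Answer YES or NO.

Convert to CNF:
  S -> T0 A | T0 S | a | b
  A -> b
  T0 -> a

CYK fill:
  cell(0,0) a: {S,T0}  orig:{S}
  cell(1,1) a: {S,T0}  orig:{S}
  cell(2,2) a: {S,T0}  orig:{S}
  cell(3,3) a: {S,T0}  orig:{S}
  cell(0,1) aa: {S}
  cell(1,2) aa: {S}
  cell(2,3) aa: {S}
  cell(0,2) aaa: {S}
  cell(1,3) aaa: {S}
  cell(0,3) aaaa: {S}

S ∈ T[0,3] ⇒ YES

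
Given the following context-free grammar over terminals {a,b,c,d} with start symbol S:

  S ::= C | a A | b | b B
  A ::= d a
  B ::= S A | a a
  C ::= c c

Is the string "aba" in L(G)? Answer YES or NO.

Convert to CNF:
  S -> T1 A | T2 T2 | T3 B | b
  A -> T0 T1
  B -> S A | T1 T1
  C -> T2 T2
  T0 -> d
  T1 -> a
  T2 -> c
  T3 -> b

CYK table (by increasing span):
  T[0,0] 'a' = {T1}  orig:{}
  T[1,1] 'b' = {S,T3}  orig:{S}
  T[2,2] 'a' = {T1}  orig:{}
  T[0,1] 'ab' = ∅
  T[1,2] 'ba' = ∅
  T[0,2] 'aba' = ∅

S ∉ T[0,2] ⇒ NO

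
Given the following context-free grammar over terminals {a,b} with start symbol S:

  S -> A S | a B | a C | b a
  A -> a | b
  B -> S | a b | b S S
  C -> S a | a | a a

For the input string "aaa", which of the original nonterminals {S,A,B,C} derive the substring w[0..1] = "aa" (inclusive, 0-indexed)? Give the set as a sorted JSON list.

CNF form of G:
  S -> A S | T0 B | T0 C | T1 T0
  A -> a | b
  B -> A S | T0 B | T0 C | T0 T1 | T1 T0 | T1 X2
  C -> S T0 | T0 T0 | a
  T0 -> a
  T1 -> b
  X2 -> S S

Fill CYK table bottom-up — only the sub-triangle for w[0..1]:
  T[0,0] 'a' = {A,C,T0}  orig:{A,C}
  T[1,1] 'a' = {A,C,T0}  orig:{A,C}
  T[0,1] 'aa' = {B,C,S}

Original NTs in T[0,1] deriving "aa": ["B", "C", "S"]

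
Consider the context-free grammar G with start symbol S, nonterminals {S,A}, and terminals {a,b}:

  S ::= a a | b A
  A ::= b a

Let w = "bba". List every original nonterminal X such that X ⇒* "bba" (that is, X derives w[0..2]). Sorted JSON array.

Convert to CNF:
  S -> T0 A | T1 T1
  A -> T0 T1
  T0 -> b
  T1 -> a

Fill CYK table bottom-up — only the sub-triangle for w[0..2]:
  [0..0]={T0}  "b"  orig:{}
  [1..1]={T0}  "b"  orig:{}
  [2..2]={T1}  "a"  orig:{}
  [0..1]=∅  "bb"
  [1..2]={A}  "ba"
  [0..2]={S}  "bba"

Original NTs in T[0,2] deriving "bba": ["S"]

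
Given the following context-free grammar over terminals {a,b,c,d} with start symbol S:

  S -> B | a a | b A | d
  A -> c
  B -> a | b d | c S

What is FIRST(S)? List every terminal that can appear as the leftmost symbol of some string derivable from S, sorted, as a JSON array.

FIRST sets, iterate to fixpoint:
pass 1:
  A via A→c: +{c}
  B via B→a: +{a}
  B via B→b d: +{b}
  B via B→c S: +{c}
  S via S→B: +{a,b,c}
  S via S→d: +{d}
  FIRST(S)={a,b,c,d}  FIRST(A)={c}  FIRST(B)={a,b,c}
pass 2: (stable)
  FIRST(S)={a,b,c,d}  FIRST(A)={c}  FIRST(B)={a,b,c}

FIRST(S) = ["a", "b", "c", "d"]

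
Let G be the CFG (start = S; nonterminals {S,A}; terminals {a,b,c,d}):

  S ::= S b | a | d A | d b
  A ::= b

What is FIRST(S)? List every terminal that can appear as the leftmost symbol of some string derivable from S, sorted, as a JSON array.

FIRST sets, iterate to fixpoint:
round 1:
  A via A→b: +{b}
  S via S→a: +{a}
  S via S→d A: +{d}
  FIRST[S]={a,d}  FIRST[A]={b}
round 2: — fixpoint
  FIRST[S]={a,d}  FIRST[A]={b}

FIRST(S) = ["a", "d"]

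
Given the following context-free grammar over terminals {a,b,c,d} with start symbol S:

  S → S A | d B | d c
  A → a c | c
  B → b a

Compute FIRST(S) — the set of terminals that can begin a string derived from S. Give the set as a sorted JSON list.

FIRST sets, iterate to fixpoint:
[1]
  A via A→a c: +{a}
  A via A→c: +{c}
  B via B→b a: +{b}
  S via S→d B: +{d}
  FIRST(S)={d}  FIRST(A)={a,c}  FIRST(B)={b}
[2] done
  FIRST(S)={d}  FIRST(A)={a,c}  FIRST(B)={b}

FIRST(S) = ["d"]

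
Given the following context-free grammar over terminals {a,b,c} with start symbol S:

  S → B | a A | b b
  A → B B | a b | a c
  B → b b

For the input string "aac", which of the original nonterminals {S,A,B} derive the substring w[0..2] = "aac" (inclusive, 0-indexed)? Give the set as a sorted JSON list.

CNF form of G:
  S -> T0 A | T1 T1
  A -> B B | T0 T1 | T0 T2
  B -> T1 T1
  T0 -> a
  T1 -> b
  T2 -> c

CYK table (by increasing span), restricted to cells inside w[0..2]:
  cell(0,0) a: {T0}  orig:{}
  cell(1,1) a: {T0}  orig:{}
  cell(2,2) c: {T2}  orig:{}
  cell(0,1) aa: ∅
  cell(1,2) ac: {A}
  cell(0,2) aac: {S}

Original NTs in T[0,2] deriving "aac": ["S"]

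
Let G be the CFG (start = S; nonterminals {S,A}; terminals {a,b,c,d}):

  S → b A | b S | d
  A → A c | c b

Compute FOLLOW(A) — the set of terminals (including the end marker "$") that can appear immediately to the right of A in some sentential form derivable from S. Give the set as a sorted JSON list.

FIRST sets, iterate to fixpoint:
pass 1:
  A via A→c b: +{c}
  S via S→b A: +{b}
  S via S→d: +{d}
  FIRST[S]={b,d}  FIRST[A]={c}
pass 2: done
  FIRST[S]={b,d}  FIRST[A]={c}

FOLLOW iteration:
seed FOLLOW(S) with $
pass 1:
  A→A c: FOLLOW(A) ⊇ FIRST(c) = {c}; new: +{c}
  S→b A: FOLLOW(A) ⊇ FOLLOW(S) ⊇ {$}; new: +{$}
  FOLLOW[S]={$}  FOLLOW[A]={$,c}
pass 2: (stable)
  FOLLOW[S]={$}  FOLLOW[A]={$,c}

FOLLOW(A) = ["$", "c"]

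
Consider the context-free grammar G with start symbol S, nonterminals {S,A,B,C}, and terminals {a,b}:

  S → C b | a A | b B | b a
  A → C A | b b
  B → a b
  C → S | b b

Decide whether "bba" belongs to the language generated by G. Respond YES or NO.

Convert to CNF:
  S -> C T0 | T0 B | T0 T1 | T1 A
  A -> C A | T0 T0
  B -> T1 T0
  C -> C T0 | T0 B | T0 T0 | T0 T1 | T1 A
  T0 -> b
  T1 -> a

Fill CYK table bottom-up:
  cell(0,0) b: {T0}  orig:{}
  cell(1,1) b: {T0}  orig:{}
  cell(2,2) a: {T1}  orig:{}
  cell(0,1) bb: {A,C}
  cell(1,2) ba: {C,S}
  cell(0,2) bba: ∅

S ∉ T[0,2] ⇒ NO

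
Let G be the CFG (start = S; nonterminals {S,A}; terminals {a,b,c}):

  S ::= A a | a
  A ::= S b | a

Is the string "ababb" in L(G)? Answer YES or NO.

Convert to CNF:
  S -> A T1 | a
  A -> S T0 | a
  T0 -> b
  T1 -> a

CYK fill:
  T[0,0] 'a' = {A,S,T1}  orig:{A,S}
  T[1,1] 'b' = {T0}  orig:{}
  T[2,2] 'a' = {A,S,T1}  orig:{A,S}
  T[3,3] 'b' = {T0}  orig:{}
  T[4,4] 'b' = {T0}  orig:{}
  T[0,1] 'ab' = {A}
  T[1,2] 'ba' = ∅
  T[2,3] 'ab' = {A}
  T[3,4] 'bb' = ∅
  T[0,2] 'aba' = {S}
  T[1,3] 'bab' = ∅
  T[2,4] 'abb' = ∅
  T[0,3] 'abab' = {A}
  T[1,4] 'babb' = ∅
  T[0,4] 'ababb' = ∅

S ∉ T[0,4] ⇒ NO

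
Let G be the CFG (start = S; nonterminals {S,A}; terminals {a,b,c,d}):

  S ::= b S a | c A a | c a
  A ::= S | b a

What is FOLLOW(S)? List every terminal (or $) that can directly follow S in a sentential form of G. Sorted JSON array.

Compute FIRST by fixpoint:
round 1:
  A via A→b a: +{b}
  S via S→b S a: +{b}
  S via S→c A a: +{c}
  S: {b,c}  A: {b}
round 2:
  A via A→S: +{c}
  S: {b,c}  A: {b,c}
round 3: (no change)
  S: {b,c}  A: {b,c}

Compute FOLLOW by fixpoint:
seed FOLLOW(S) with $
iter 1:
  S→b S a: FOLLOW(S) ⊇ FIRST(a) = {a}; new: +{a}
  S→c A a: FOLLOW(A) ⊇ FIRST(a) = {a}; new: +{a}
  FOLLOW[S]={$,a}  FOLLOW[A]={a}
iter 2: (no change)
  FOLLOW[S]={$,a}  FOLLOW[A]={a}

FOLLOW(S) = ["$", "a"]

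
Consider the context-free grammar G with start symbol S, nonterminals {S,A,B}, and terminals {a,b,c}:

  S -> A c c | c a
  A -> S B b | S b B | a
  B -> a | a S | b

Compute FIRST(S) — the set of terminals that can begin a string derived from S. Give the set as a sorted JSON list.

Compute FIRST by fixpoint:
[1]
  A via A→a: +{a}
  B via B→a: +{a}
  B via B→b: +{b}
  S via S→A c c: +{a}
  S via S→c a: +{c}
  S: {a,c}  A: {a}  B: {a,b}
[2]
  A via A→S B b: +{c}
  S: {a,c}  A: {a,c}  B: {a,b}
[3] (stable)
  S: {a,c}  A: {a,c}  B: {a,b}

FIRST(S) = ["a", "c"]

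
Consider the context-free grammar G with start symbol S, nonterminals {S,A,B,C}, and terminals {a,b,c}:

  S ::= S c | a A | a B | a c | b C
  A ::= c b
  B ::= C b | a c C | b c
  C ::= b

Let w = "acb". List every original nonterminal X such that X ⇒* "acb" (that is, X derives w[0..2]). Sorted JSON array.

CNF form of G:
  S -> S T0 | T1 C | T2 A | T2 B | T2 T0
  A -> T0 T1
  B -> C T1 | T1 T0 | T2 X3
  C -> b
  T0 -> c
  T1 -> b
  T2 -> a
  X3 -> T0 C

Fill CYK table bottom-up (cells [i..j] with 0 ≤ i ≤ j ≤ 2 only):
  T[0,0] 'a' = {T2}  orig:{}
  T[1,1] 'c' = {T0}  orig:{}
  T[2,2] 'b' = {C,T1}  orig:{C}
  T[0,1] 'ac' = {S}
  T[1,2] 'cb' = {A,X3}  orig:{A}
  T[0,2] 'acb' = {B,S}

Original NTs in T[0,2] deriving "acb": ["B", "S"]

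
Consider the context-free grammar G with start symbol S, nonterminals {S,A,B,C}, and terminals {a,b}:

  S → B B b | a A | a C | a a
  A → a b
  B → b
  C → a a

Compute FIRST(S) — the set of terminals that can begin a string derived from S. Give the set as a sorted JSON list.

FIRST sets, iterate to fixpoint:
pass 1:
  A via A→a b: +{a}
  B via B→b: +{b}
  C via C→a a: +{a}
  S via S→B B b: +{b}
  S via S→a A: +{a}
  FIRST(S)={a,b}  FIRST(A)={a}  FIRST(B)={b}  FIRST(C)={a}
pass 2: — fixpoint
  FIRST(S)={a,b}  FIRST(A)={a}  FIRST(B)={b}  FIRST(C)={a}

FIRST(S) = ["a", "b"]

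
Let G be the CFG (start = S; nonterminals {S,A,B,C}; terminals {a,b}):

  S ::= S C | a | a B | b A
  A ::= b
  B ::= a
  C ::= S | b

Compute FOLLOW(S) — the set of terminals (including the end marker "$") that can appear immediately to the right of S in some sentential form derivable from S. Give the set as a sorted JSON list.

Compute FIRST by fixpoint:
iter 1:
  A via A→b: +{b}
  B via B→a: +{a}
  C via C→b: +{b}
  S via S→a: +{a}
  S via S→b A: +{b}
  FIRST[S]={a,b}  FIRST[A]={b}  FIRST[B]={a}  FIRST[C]={b}
iter 2:
  C via C→S: +{a}
  FIRST[S]={a,b}  FIRST[A]={b}  FIRST[B]={a}  FIRST[C]={a,b}
iter 3: (stable)
  FIRST[S]={a,b}  FIRST[A]={b}  FIRST[B]={a}  FIRST[C]={a,b}

Compute FOLLOW by fixpoint:
seed FOLLOW(S) with $
[1]
  S→S C: FOLLOW(S) ⊇ FIRST(C) = {a,b}; new: +{a,b}
  S→S C: FOLLOW(C) ⊇ FOLLOW(S) ⊇ {$,a,b}; new: +{$,a,b}
  S→a B: FOLLOW(B) ⊇ FOLLOW(S) ⊇ {$,a,b}; new: +{$,a,b}
  S→b A: FOLLOW(A) ⊇ FOLLOW(S) ⊇ {$,a,b}; new: +{$,a,b}
  FOLLOW(S)={$,a,b}  FOLLOW(A)={$,a,b}  FOLLOW(B)={$,a,b}  FOLLOW(C)={$,a,b}
[2] (stable)
  FOLLOW(S)={$,a,b}  FOLLOW(A)={$,a,b}  FOLLOW(B)={$,a,b}  FOLLOW(C)={$,a,b}

FOLLOW(S) = ["$", "a", "b"]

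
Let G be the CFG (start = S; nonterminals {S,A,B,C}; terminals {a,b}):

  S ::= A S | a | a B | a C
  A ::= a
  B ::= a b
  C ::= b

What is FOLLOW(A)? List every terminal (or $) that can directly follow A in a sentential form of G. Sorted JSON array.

FIRST sets, iterate to fixpoint:
[1]
  A via A→a: +{a}
  B via B→a b: +{a}
  C via C→b: +{b}
  S via S→A S: +{a}
  FIRST[S]={a}  FIRST[A]={a}  FIRST[B]={a}  FIRST[C]={b}
[2] — fixpoint
  FIRST[S]={a}  FIRST[A]={a}  FIRST[B]={a}  FIRST[C]={b}

FOLLOW iteration:
seed FOLLOW(S) with $
iter 1:
  S→A S: FOLLOW(A) ⊇ FIRST(S) = {a}; new: +{a}
  S→a B: FOLLOW(B) ⊇ FOLLOW(S) ⊇ {$}; new: +{$}
  S→a C: FOLLOW(C) ⊇ FOLLOW(S) ⊇ {$}; new: +{$}
  FOLLOW(S)={$}  FOLLOW(A)={a}  FOLLOW(B)={$}  FOLLOW(C)={$}
iter 2: (no change)
  FOLLOW(S)={$}  FOLLOW(A)={a}  FOLLOW(B)={$}  FOLLOW(C)={$}

FOLLOW(A) = ["a"]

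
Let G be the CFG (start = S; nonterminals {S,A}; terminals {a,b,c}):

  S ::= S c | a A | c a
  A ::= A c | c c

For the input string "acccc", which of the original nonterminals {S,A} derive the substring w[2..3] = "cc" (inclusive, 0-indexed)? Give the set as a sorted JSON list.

Convert to CNF:
  S -> S T0 | T0 T1 | T1 A
  A -> A T0 | T0 T0
  T0 -> c
  T1 -> a

Fill CYK table bottom-up (cells [i..j] with 2 ≤ i ≤ j ≤ 3 only):
  T[2,2] 'c' = {T0}  orig:{}
  T[3,3] 'c' = {T0}  orig:{}
  T[2,3] 'cc' = {A}

Original NTs in T[2,3] deriving "cc": ["A"]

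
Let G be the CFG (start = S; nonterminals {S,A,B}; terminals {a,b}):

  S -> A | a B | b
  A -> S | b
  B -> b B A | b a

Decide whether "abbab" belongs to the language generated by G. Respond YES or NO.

CNF form of G:
  S -> T0 B | b
  A -> T0 B | b
  B -> T1 T0 | T1 X2
  T0 -> a
  T1 -> b
  X2 -> B A

CYK fill:
  [0..0]={T0}  "a"  orig:{}
  [1..1]={A,S,T1}  "b"  orig:{A,S}
  [2..2]={A,S,T1}  "b"  orig:{A,S}
  [3..3]={T0}  "a"  orig:{}
  [4..4]={A,S,T1}  "b"  orig:{A,S}
  [0..1]=∅  "ab"
  [1..2]=∅  "bb"
  [2..3]={B}  "ba"
  [3..4]=∅  "ab"
  [0..2]=∅  "abb"
  [1..3]=∅  "bba"
  [2..4]={X2}  "bab"  orig:{}
  [0..3]=∅  "abba"
  [1..4]={B}  "bbab"
  [0..4]={A,S}  "abbab"

S ∈ T[0,4] ⇒ YES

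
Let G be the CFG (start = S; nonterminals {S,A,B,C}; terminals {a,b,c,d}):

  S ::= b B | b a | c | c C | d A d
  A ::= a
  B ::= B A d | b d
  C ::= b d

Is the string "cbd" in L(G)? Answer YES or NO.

CNF form of G:
  S -> T0 X5 | T1 B | T1 T2 | T3 C | c
  A -> a
  B -> B X4 | T1 T0
  C -> T1 T0
  T0 -> d
  T1 -> b
  T2 -> a
  T3 -> c
  X4 -> A T0
  X5 -> A T0

CYK table (by increasing span):
  T[0,0] 'c' = {S,T3}  orig:{S}
  T[1,1] 'b' = {T1}  orig:{}
  T[2,2] 'd' = {T0}  orig:{}
  T[0,1] 'cb' = ∅
  T[1,2] 'bd' = {B,C}
  T[0,2] 'cbd' = {S}

S ∈ T[0,2] ⇒ YES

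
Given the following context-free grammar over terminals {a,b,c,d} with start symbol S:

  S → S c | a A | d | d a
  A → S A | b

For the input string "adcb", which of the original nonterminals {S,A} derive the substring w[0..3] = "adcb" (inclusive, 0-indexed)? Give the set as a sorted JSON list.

Convert to CNF:
  S -> S T0 | T1 A | T2 T1 | d
  A -> S A | b
  T0 -> c
  T1 -> a
  T2 -> d

CYK fill — only the sub-triangle for w[0..3]:
  cell(0,0) a: {T1}  orig:{}
  cell(1,1) d: {S,T2}  orig:{S}
  cell(2,2) c: {T0}  orig:{}
  cell(3,3) b: {A}
  cell(0,1) ad: ∅
  cell(1,2) dc: {S}
  cell(2,3) cb: ∅
  cell(0,2) adc: ∅
  cell(1,3) dcb: {A}
  cell(0,3) adcb: {S}

Original NTs in T[0,3] deriving "adcb": ["S"]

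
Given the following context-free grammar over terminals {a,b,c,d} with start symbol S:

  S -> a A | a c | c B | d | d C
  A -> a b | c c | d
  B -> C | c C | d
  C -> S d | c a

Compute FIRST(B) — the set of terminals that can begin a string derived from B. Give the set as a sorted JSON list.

FIRST sets, iterate to fixpoint:
pass 1:
  A via A→a b: +{a}
  A via A→c c: +{c}
  A via A→d: +{d}
  B via B→c C: +{c}
  B via B→d: +{d}
  C via C→c a: +{c}
  S via S→a A: +{a}
  S via S→c B: +{c}
  S via S→d: +{d}
  FIRST(S)={a,c,d}  FIRST(A)={a,c,d}  FIRST(B)={c,d}  FIRST(C)={c}
pass 2:
  C via C→S d: +{a,d}
  FIRST(S)={a,c,d}  FIRST(A)={a,c,d}  FIRST(B)={c,d}  FIRST(C)={a,c,d}
pass 3:
  B via B→C: +{a}
  FIRST(S)={a,c,d}  FIRST(A)={a,c,d}  FIRST(B)={a,c,d}  FIRST(C)={a,c,d}
pass 4: (stable)
  FIRST(S)={a,c,d}  FIRST(A)={a,c,d}  FIRST(B)={a,c,d}  FIRST(C)={a,c,d}

FIRST(B) = ["a", "c", "d"]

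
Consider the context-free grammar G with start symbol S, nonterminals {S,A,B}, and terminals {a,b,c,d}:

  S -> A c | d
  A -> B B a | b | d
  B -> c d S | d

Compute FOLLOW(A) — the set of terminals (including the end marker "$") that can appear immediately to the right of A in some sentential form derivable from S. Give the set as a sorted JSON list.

FIRST sets, iterate to fixpoint:
[1]
  A via A→b: +{b}
  A via A→d: +{d}
  B via B→c d S: +{c}
  B via B→d: +{d}
  S via S→A c: +{b,d}
  S: {b,d}  A: {b,d}  B: {c,d}
[2]
  A via A→B B a: +{c}
  S via S→A c: +{c}
  S: {b,c,d}  A: {b,c,d}  B: {c,d}
[3] — fixpoint
  S: {b,c,d}  A: {b,c,d}  B: {c,d}

Compute FOLLOW by fixpoint:
FOLLOW(S) := {$}
round 1:
  A→B B a: FOLLOW(B) ⊇ FIRST(B) = {c,d}; new: +{c,d}
  A→B B a: FOLLOW(B) ⊇ FIRST(a) = {a}; new: +{a}
  B→c d S: FOLLOW(S) ⊇ FOLLOW(B) ⊇ {a,c,d}; new: +{a,c,d}
  S→A c: FOLLOW(A) ⊇ FIRST(c) = {c}; new: +{c}
  S: {$,a,c,d}  A: {c}  B: {a,c,d}
round 2: — fixpoint
  S: {$,a,c,d}  A: {c}  B: {a,c,d}

FOLLOW(A) = ["c"]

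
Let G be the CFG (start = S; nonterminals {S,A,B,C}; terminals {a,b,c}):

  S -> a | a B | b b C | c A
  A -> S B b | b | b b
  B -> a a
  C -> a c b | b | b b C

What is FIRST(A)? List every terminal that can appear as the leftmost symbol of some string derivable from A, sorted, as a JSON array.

FIRST sets, iterate to fixpoint:
pass 1:
  A via A→b: +{b}
  B via B→a a: +{a}
  C via C→a c b: +{a}
  C via C→b: +{b}
  S via S→a: +{a}
  S via S→b b C: +{b}
  S via S→c A: +{c}
  S: {a,b,c}  A: {b}  B: {a}  C: {a,b}
pass 2:
  A via A→S B b: +{a,c}
  S: {a,b,c}  A: {a,b,c}  B: {a}  C: {a,b}
pass 3: (no change)
  S: {a,b,c}  A: {a,b,c}  B: {a}  C: {a,b}

FIRST(A) = ["a", "b", "c"]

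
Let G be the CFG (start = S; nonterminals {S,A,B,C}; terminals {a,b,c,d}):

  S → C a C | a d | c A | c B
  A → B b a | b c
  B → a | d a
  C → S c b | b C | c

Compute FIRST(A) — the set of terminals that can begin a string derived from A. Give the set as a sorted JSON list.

FIRST sets, iterate to fixpoint:
round 1:
  A via A→b c: +{b}
  B via B→a: +{a}
  B via B→d a: +{d}
  C via C→b C: +{b}
  C via C→c: +{c}
  S via S→C a C: +{b,c}
  S via S→a d: +{a}
  FIRST[S]={a,b,c}  FIRST[A]={b}  FIRST[B]={a,d}  FIRST[C]={b,c}
round 2:
  A via A→B b a: +{a,d}
  C via C→S c b: +{a}
  FIRST[S]={a,b,c}  FIRST[A]={a,b,d}  FIRST[B]={a,d}  FIRST[C]={a,b,c}
round 3: — fixpoint
  FIRST[S]={a,b,c}  FIRST[A]={a,b,d}  FIRST[B]={a,d}  FIRST[C]={a,b,c}

FIRST(A) = ["a", "b", "d"]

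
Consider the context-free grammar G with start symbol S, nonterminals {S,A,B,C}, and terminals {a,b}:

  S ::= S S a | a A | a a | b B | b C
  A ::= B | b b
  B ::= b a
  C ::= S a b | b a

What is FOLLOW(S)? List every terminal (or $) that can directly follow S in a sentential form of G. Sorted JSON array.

FIRST sets, iterate to fixpoint:
round 1:
  A via A→b b: +{b}
  B via B→b a: +{b}
  C via C→b a: +{b}
  S via S→a A: +{a}
  S via S→b B: +{b}
  FIRST(S)={a,b}  FIRST(A)={b}  FIRST(B)={b}  FIRST(C)={b}
round 2:
  C via C→S a b: +{a}
  FIRST(S)={a,b}  FIRST(A)={b}  FIRST(B)={b}  FIRST(C)={a,b}
round 3: (no change)
  FIRST(S)={a,b}  FIRST(A)={b}  FIRST(B)={b}  FIRST(C)={a,b}

FOLLOW iteration:
FOLLOW(S) := {$}
pass 1:
  C→S a b: FOLLOW(S) ⊇ FIRST(a) = {a}; new: +{a}
  S→S S a: FOLLOW(S) ⊇ FIRST(S) = {a,b}; new: +{b}
  S→a A: FOLLOW(A) ⊇ FOLLOW(S) ⊇ {$,a,b}; new: +{$,a,b}
  S→b B: FOLLOW(B) ⊇ FOLLOW(S) ⊇ {$,a,b}; new: +{$,a,b}
  S→b C: FOLLOW(C) ⊇ FOLLOW(S) ⊇ {$,a,b}; new: +{$,a,b}
  FOLLOW(S)={$,a,b}  FOLLOW(A)={$,a,b}  FOLLOW(B)={$,a,b}  FOLLOW(C)={$,a,b}
pass 2: (stable)
  FOLLOW(S)={$,a,b}  FOLLOW(A)={$,a,b}  FOLLOW(B)={$,a,b}  FOLLOW(C)={$,a,b}

FOLLOW(S) = ["$", "a", "b"]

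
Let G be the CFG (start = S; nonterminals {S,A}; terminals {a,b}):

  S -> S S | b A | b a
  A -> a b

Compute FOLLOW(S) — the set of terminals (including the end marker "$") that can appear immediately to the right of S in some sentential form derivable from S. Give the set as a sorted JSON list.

Compute FIRST by fixpoint:
round 1:
  A via A→a b: +{a}
  S via S→b A: +{b}
  S: {b}  A: {a}
round 2: (stable)
  S: {b}  A: {a}

FOLLOW sets:
initialize: $ ∈ FOLLOW(S)
round 1:
  S→S S: FOLLOW(S) ⊇ FIRST(S) = {b}; new: +{b}
  S→b A: FOLLOW(A) ⊇ FOLLOW(S) ⊇ {$,b}; new: +{$,b}
  FOLLOW(S)={$,b}  FOLLOW(A)={$,b}
round 2: — fixpoint
  FOLLOW(S)={$,b}  FOLLOW(A)={$,b}

FOLLOW(S) = ["$", "b"]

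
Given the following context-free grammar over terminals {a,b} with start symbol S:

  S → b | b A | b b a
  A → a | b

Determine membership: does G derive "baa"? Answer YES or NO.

Convert to CNF:
  S -> T0 A | T0 X2 | b
  A -> a | b
  T0 -> b
  T1 -> a
  X2 -> T0 T1

CYK fill:
  T[0,0] 'b' = {A,S,T0}  orig:{A,S}
  T[1,1] 'a' = {A,T1}  orig:{A}
  T[2,2] 'a' = {A,T1}  orig:{A}
  T[0,1] 'ba' = {S,X2}  orig:{S}
  T[1,2] 'aa' = ∅
  T[0,2] 'baa' = ∅

S ∉ T[0,2] ⇒ NO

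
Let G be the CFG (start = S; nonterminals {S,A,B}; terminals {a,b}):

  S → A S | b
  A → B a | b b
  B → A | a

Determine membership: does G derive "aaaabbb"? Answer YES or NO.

Convert to CNF:
  S -> A S | b
  A -> B T0 | T1 T1
  B -> B T0 | T1 T1 | a
  T0 -> a
  T1 -> b

CYK fill:
  cell(0,0) a: {B,T0}  orig:{B}
  cell(1,1) a: {B,T0}  orig:{B}
  cell(2,2) a: {B,T0}  orig:{B}
  cell(3,3) a: {B,T0}  orig:{B}
  cell(4,4) b: {S,T1}  orig:{S}
  cell(5,5) b: {S,T1}  orig:{S}
  cell(6,6) b: {S,T1}  orig:{S}
  cell(0,1) aa: {A,B}
  cell(1,2) aa: {A,B}
  cell(2,3) aa: {A,B}
  cell(3,4) ab: ∅
  cell(4,5) bb: {A,B}
  cell(5,6) bb: {A,B}
  cell(0,2) aaa: {A,B}
  cell(1,3) aaa: {A,B}
  cell(2,4) aab: {S}
  cell(3,5) abb: ∅
  cell(4,6) bbb: {S}
  cell(0,3) aaaa: {A,B}
  cell(1,4) aaab: {S}
  cell(2,5) aabb: ∅
  cell(3,6) abbb: ∅
  cell(0,4) aaaab: {S}
  cell(1,5) aaabb: ∅
  cell(2,6) aabbb: {S}
  cell(0,5) aaaabb: ∅
  cell(1,6) aaabbb: {S}
  cell(0,6) aaaabbb: {S}

S ∈ T[0,6] ⇒ YES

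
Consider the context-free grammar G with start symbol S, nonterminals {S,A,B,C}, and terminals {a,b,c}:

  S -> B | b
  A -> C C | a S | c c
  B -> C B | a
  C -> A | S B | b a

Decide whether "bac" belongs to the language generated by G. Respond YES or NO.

CNF form of G:
  S -> C B | a | b
  A -> C C | T0 S | T1 T1
  B -> C B | a
  C -> C C | S B | T0 S | T1 T1 | T2 T0
  T0 -> a
  T1 -> c
  T2 -> b

CYK fill:
  cell(0,0) b: {S,T2}  orig:{S}
  cell(1,1) a: {B,S,T0}  orig:{B,S}
  cell(2,2) c: {T1}  orig:{}
  cell(0,1) ba: {C}
  cell(1,2) ac: ∅
  cell(0,2) bac: ∅

S ∉ T[0,2] ⇒ NO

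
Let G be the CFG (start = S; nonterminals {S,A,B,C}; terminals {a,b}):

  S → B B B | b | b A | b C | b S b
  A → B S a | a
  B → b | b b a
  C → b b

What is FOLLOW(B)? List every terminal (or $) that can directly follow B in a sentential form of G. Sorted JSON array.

FIRST sets, iterate to fixpoint:
iter 1:
  A via A→a: +{a}
  B via B→b: +{b}
  C via C→b b: +{b}
  S via S→B B B: +{b}
  FIRST(S)={b}  FIRST(A)={a}  FIRST(B)={b}  FIRST(C)={b}
iter 2:
  A via A→B S a: +{b}
  FIRST(S)={b}  FIRST(A)={a,b}  FIRST(B)={b}  FIRST(C)={b}
iter 3: — fixpoint
  FIRST(S)={b}  FIRST(A)={a,b}  FIRST(B)={b}  FIRST(C)={b}

Compute FOLLOW by fixpoint:
seed FOLLOW(S) with $
iter 1:
  A→B S a: FOLLOW(B) ⊇ FIRST(S) = {b}; new: +{b}
  A→B S a: FOLLOW(S) ⊇ FIRST(a) = {a}; new: +{a}
  S→B B B: FOLLOW(B) ⊇ FOLLOW(S) ⊇ {$,a}; new: +{$,a}
  S→b A: FOLLOW(A) ⊇ FOLLOW(S) ⊇ {$,a}; new: +{$,a}
  S→b C: FOLLOW(C) ⊇ FOLLOW(S) ⊇ {$,a}; new: +{$,a}
  S→b S b: FOLLOW(S) ⊇ FIRST(b) = {b}; new: +{b}
  FOLLOW(S)={$,a,b}  FOLLOW(A)={$,a}  FOLLOW(B)={$,a,b}  FOLLOW(C)={$,a}
iter 2:
  S→b A: FOLLOW(A) ⊇ FOLLOW(S) ⊇ {$,a,b}; new: +{b}
  S→b C: FOLLOW(C) ⊇ FOLLOW(S) ⊇ {$,a,b}; new: +{b}
  FOLLOW(S)={$,a,b}  FOLLOW(A)={$,a,b}  FOLLOW(B)={$,a,b}  FOLLOW(C)={$,a,b}
iter 3: (no change)
  FOLLOW(S)={$,a,b}  FOLLOW(A)={$,a,b}  FOLLOW(B)={$,a,b}  FOLLOW(C)={$,a,b}

FOLLOW(B) = ["$", "a", "b"]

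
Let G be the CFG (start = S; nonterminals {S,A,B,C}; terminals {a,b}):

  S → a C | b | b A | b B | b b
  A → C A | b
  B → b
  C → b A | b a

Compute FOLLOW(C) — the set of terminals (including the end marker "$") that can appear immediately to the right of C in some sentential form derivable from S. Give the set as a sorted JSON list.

FIRST sets, iterate to fixpoint:
pass 1:
  A via A→b: +{b}
  B via B→b: +{b}
  C via C→b A: +{b}
  S via S→a C: +{a}
  S via S→b: +{b}
  S: {a,b}  A: {b}  B: {b}  C: {b}
pass 2: (no change)
  S: {a,b}  A: {b}  B: {b}  C: {b}

FOLLOW iteration:
FOLLOW(S) := {$}
[1]
  A→C A: FOLLOW(C) ⊇ FIRST(A) = {b}; new: +{b}
  C→b A: FOLLOW(A) ⊇ FOLLOW(C) ⊇ {b}; new: +{b}
  S→a C: FOLLOW(C) ⊇ FOLLOW(S) ⊇ {$}; new: +{$}
  S→b A: FOLLOW(A) ⊇ FOLLOW(S) ⊇ {$}; new: +{$}
  S→b B: FOLLOW(B) ⊇ FOLLOW(S) ⊇ {$}; new: +{$}
  FOLLOW(S)={$}  FOLLOW(A)={$,b}  FOLLOW(B)={$}  FOLLOW(C)={$,b}
[2] (stable)
  FOLLOW(S)={$}  FOLLOW(A)={$,b}  FOLLOW(B)={$}  FOLLOW(C)={$,b}

FOLLOW(C) = ["$", "b"]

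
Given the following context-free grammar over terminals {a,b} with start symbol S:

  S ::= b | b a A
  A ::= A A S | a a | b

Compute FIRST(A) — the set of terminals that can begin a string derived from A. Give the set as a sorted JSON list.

FIRST sets, iterate to fixpoint:
round 1:
  A via A→a a: +{a}
  A via A→b: +{b}
  S via S→b: +{b}
  FIRST[S]={b}  FIRST[A]={a,b}
round 2: (no change)
  FIRST[S]={b}  FIRST[A]={a,b}

FIRST(A) = ["a", "b"]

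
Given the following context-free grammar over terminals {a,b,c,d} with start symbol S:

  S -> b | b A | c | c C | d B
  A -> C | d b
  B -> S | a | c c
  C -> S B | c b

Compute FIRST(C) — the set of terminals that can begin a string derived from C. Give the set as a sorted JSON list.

Compute FIRST by fixpoint:
pass 1:
  A via A→d b: +{d}
  B via B→a: +{a}
  B via B→c c: +{c}
  C via C→c b: +{c}
  S via S→b: +{b}
  S via S→c: +{c}
  S via S→d B: +{d}
  FIRST(S)={b,c,d}  FIRST(A)={d}  FIRST(B)={a,c}  FIRST(C)={c}
pass 2:
  A via A→C: +{c}
  B via B→S: +{b,d}
  C via C→S B: +{b,d}
  FIRST(S)={b,c,d}  FIRST(A)={c,d}  FIRST(B)={a,b,c,d}  FIRST(C)={b,c,d}
pass 3:
  A via A→C: +{b}
  FIRST(S)={b,c,d}  FIRST(A)={b,c,d}  FIRST(B)={a,b,c,d}  FIRST(C)={b,c,d}
pass 4: (stable)
  FIRST(S)={b,c,d}  FIRST(A)={b,c,d}  FIRST(B)={a,b,c,d}  FIRST(C)={b,c,d}

FIRST(C) = ["b", "c", "d"]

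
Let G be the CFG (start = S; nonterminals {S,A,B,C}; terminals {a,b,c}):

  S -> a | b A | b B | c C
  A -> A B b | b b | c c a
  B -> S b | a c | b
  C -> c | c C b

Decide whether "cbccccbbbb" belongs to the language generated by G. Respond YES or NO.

CNF form of G:
  S -> T0 A | T0 B | T1 C | a
  A -> A X3 | T0 T0 | T1 X4
  B -> S T0 | T2 T1 | b
  C -> T1 X5 | c
  T0 -> b
  T1 -> c
  T2 -> a
  X3 -> B T0
  X4 -> T1 T2
  X5 -> C T0

CYK table (by increasing span):
  [0..0]={C,T1}  "c"  orig:{C}
  [1..1]={B,T0}  "b"  orig:{B}
  [2..2]={C,T1}  "c"  orig:{C}
  [3..3]={C,T1}  "c"  orig:{C}
  [4..4]={C,T1}  "c"  orig:{C}
  [5..5]={C,T1}  "c"  orig:{C}
  [6..6]={B,T0}  "b"  orig:{B}
  [7..7]={B,T0}  "b"  orig:{B}
  [8..8]={B,T0}  "b"  orig:{B}
  [9..9]={B,T0}  "b"  orig:{B}
  [0..1]={X5}  "cb"  orig:{}
  [1..2]=∅  "bc"
  [2..3]={S}  "cc"
  [3..4]={S}  "cc"
  [4..5]={S}  "cc"
  [5..6]={X5}  "cb"  orig:{}
  [6..7]={A,S,X3}  "bb"  orig:{A,S}
  [7..8]={A,S,X3}  "bb"  orig:{A,S}
  [8..9]={A,S,X3}  "bb"  orig:{A,S}
  [0..2]=∅  "cbc"
  [1..3]=∅  "bcc"
  [2..4]=∅  "ccc"
  [3..5]=∅  "ccc"
  [4..6]={B,C}  "ccb"
  [5..7]=∅  "cbb"
  [6..8]={B,S}  "bbb"
  [7..9]={B,S}  "bbb"
  [0..3]=∅  "cbcc"
  [1..4]=∅  "bccc"
  [2..5]=∅  "cccc"
  [3..6]={S}  "cccb"
  [4..7]={X3,X5}  "ccbb"  orig:{}
  [5..8]=∅  "cbbb"
  [6..9]={A,B,S,X3}  "bbbb"  orig:{A,B,S}
  [0..4]=∅  "cbccc"
  [1..5]=∅  "bcccc"
  [2..6]=∅  "ccccb"
  [3..7]={B,C}  "cccbb"
  [4..8]=∅  "ccbbb"
  [5..9]=∅  "cbbbb"
  [0..5]=∅  "cbcccc"
  [1..6]=∅  "bccccb"
  [2..7]={S}  "ccccbb"
  [3..8]={X3,X5}  "cccbbb"  orig:{}
  [4..9]=∅  "ccbbbb"
  [0..6]=∅  "cbccccb"
  [1..7]=∅  "bccccbb"
  [2..8]={B,C}  "ccccbbb"
  [3..9]=∅  "cccbbbb"
  [0..7]=∅  "cbccccbb"
  [1..8]={S}  "bccccbbb"
  [2..9]={X3,X5}  "ccccbbbb"  orig:{}
  [0..8]=∅  "cbccccbbb"
  [1..9]={B}  "bccccbbbb"
  [0..9]=∅  "cbccccbbbb"

S ∉ T[0,9] ⇒ NO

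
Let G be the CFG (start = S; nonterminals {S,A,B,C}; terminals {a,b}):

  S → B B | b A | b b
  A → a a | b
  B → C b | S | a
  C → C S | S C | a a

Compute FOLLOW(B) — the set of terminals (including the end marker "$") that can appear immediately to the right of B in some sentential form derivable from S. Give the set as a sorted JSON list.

FIRST iteration:
pass 1:
  A via A→a a: +{a}
  A via A→b: +{b}
  B via B→a: +{a}
  C via C→a a: +{a}
  S via S→B B: +{a}
  S via S→b A: +{b}
  FIRST(S)={a,b}  FIRST(A)={a,b}  FIRST(B)={a}  FIRST(C)={a}
pass 2:
  B via B→S: +{b}
  C via C→S C: +{b}
  FIRST(S)={a,b}  FIRST(A)={a,b}  FIRST(B)={a,b}  FIRST(C)={a,b}
pass 3: (stable)
  FIRST(S)={a,b}  FIRST(A)={a,b}  FIRST(B)={a,b}  FIRST(C)={a,b}

Compute FOLLOW by fixpoint:
FOLLOW(S) := {$}
round 1:
  B→C b: FOLLOW(C) ⊇ FIRST(b) = {b}; new: +{b}
  C→C S: FOLLOW(C) ⊇ FIRST(S) = {a,b}; new: +{a}
  C→C S: FOLLOW(S) ⊇ FOLLOW(C) ⊇ {a,b}; new: +{a,b}
  S→B B: FOLLOW(B) ⊇ FIRST(B) = {a,b}; new: +{a,b}
  S→B B: FOLLOW(B) ⊇ FOLLOW(S) ⊇ {$,a,b}; new: +{$}
  S→b A: FOLLOW(A) ⊇ FOLLOW(S) ⊇ {$,a,b}; new: +{$,a,b}
  S: {$,a,b}  A: {$,a,b}  B: {$,a,b}  C: {a,b}
round 2: (stable)
  S: {$,a,b}  A: {$,a,b}  B: {$,a,b}  C: {a,b}

FOLLOW(B) = ["$", "a", "b"]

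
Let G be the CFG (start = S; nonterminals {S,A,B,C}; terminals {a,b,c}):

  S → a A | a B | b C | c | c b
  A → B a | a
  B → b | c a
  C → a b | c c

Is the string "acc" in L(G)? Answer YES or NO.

CNF form of G:
  S -> T0 A | T0 B | T1 T2 | T2 C | c
  A -> B T0 | a
  B -> T1 T0 | b
  C -> T0 T2 | T1 T1
  T0 -> a
  T1 -> c
  T2 -> b

CYK table (by increasing span):
  T[0,0] 'a' = {A,T0}  orig:{A}
  T[1,1] 'c' = {S,T1}  orig:{S}
  T[2,2] 'c' = {S,T1}  orig:{S}
  T[0,1] 'ac' = ∅
  T[1,2] 'cc' = {C}
  T[0,2] 'acc' = ∅

S ∉ T[0,2] ⇒ NO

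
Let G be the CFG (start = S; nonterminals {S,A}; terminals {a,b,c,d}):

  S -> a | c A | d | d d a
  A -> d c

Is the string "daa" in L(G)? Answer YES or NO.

CNF form of G:
  S -> T0 X3 | T1 A | a | d
  A -> T0 T1
  T0 -> d
  T1 -> c
  T2 -> a
  X3 -> T0 T2

CYK table (by increasing span):
  cell(0,0) d: {S,T0}  orig:{S}
  cell(1,1) a: {S,T2}  orig:{S}
  cell(2,2) a: {S,T2}  orig:{S}
  cell(0,1) da: {X3}  orig:{}
  cell(1,2) aa: ∅
  cell(0,2) daa: ∅

S ∉ T[0,2] ⇒ NO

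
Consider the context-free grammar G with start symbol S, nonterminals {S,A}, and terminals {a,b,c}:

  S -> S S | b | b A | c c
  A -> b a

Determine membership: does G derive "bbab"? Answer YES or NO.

Convert to CNF:
  S -> S S | T0 A | T2 T2 | b
  A -> T0 T1
  T0 -> b
  T1 -> a
  T2 -> c

CYK fill:
  T[0,0] 'b' = {S,T0}  orig:{S}
  T[1,1] 'b' = {S,T0}  orig:{S}
  T[2,2] 'a' = {T1}  orig:{}
  T[3,3] 'b' = {S,T0}  orig:{S}
  T[0,1] 'bb' = {S}
  T[1,2] 'ba' = {A}
  T[2,3] 'ab' = ∅
  T[0,2] 'bba' = {S}
  T[1,3] 'bab' = ∅
  T[0,3] 'bbab' = {S}

S ∈ T[0,3] ⇒ YES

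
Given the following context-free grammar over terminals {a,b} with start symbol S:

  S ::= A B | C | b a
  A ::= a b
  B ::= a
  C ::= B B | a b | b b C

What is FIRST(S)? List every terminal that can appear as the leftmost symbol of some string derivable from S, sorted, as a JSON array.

Compute FIRST by fixpoint:
iter 1:
  A via A→a b: +{a}
  B via B→a: +{a}
  C via C→B B: +{a}
  C via C→b b C: +{b}
  S via S→A B: +{a}
  S via S→C: +{b}
  FIRST[S]={a,b}  FIRST[A]={a}  FIRST[B]={a}  FIRST[C]={a,b}
iter 2: done
  FIRST[S]={a,b}  FIRST[A]={a}  FIRST[B]={a}  FIRST[C]={a,b}

FIRST(S) = ["a", "b"]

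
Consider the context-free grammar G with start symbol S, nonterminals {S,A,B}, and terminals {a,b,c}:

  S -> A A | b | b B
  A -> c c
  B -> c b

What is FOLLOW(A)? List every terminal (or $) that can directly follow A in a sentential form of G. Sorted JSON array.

FIRST sets, iterate to fixpoint:
pass 1:
  A via A→c c: +{c}
  B via B→c b: +{c}
  S via S→A A: +{c}
  S via S→b: +{b}
  S: {b,c}  A: {c}  B: {c}
pass 2: (no change)
  S: {b,c}  A: {c}  B: {c}

FOLLOW sets:
FOLLOW(S) := {$}
[1]
  S→A A: FOLLOW(A) ⊇ FIRST(A) = {c}; new: +{c}
  S→A A: FOLLOW(A) ⊇ FOLLOW(S) ⊇ {$}; new: +{$}
  S→b B: FOLLOW(B) ⊇ FOLLOW(S) ⊇ {$}; new: +{$}
  S: {$}  A: {$,c}  B: {$}
[2] — fixpoint
  S: {$}  A: {$,c}  B: {$}

FOLLOW(A) = ["$", "c"]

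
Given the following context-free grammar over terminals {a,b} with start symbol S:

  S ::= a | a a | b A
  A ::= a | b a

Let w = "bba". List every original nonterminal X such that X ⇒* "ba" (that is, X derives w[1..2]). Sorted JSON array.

Convert to CNF:
  S -> T0 A | T1 T1 | a
  A -> T0 T1 | a
  T0 -> b
  T1 -> a

Fill CYK table bottom-up — only the sub-triangle for w[1..2]:
  T[1,1] 'b' = {T0}  orig:{}
  T[2,2] 'a' = {A,S,T1}  orig:{A,S}
  T[1,2] 'ba' = {A,S}

Original NTs in T[1,2] deriving "ba": ["A", "S"]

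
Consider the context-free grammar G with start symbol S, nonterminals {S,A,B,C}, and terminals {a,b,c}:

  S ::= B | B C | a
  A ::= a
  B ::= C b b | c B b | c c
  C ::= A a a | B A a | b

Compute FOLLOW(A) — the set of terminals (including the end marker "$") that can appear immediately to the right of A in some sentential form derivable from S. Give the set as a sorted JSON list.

FIRST sets, iterate to fixpoint:
round 1:
  A via A→a: +{a}
  B via B→c B b: +{c}
  C via C→A a a: +{a}
  C via C→B A a: +{c}
  C via C→b: +{b}
  S via S→B: +{c}
  S via S→a: +{a}
  FIRST[S]={a,c}  FIRST[A]={a}  FIRST[B]={c}  FIRST[C]={a,b,c}
round 2:
  B via B→C b b: +{a,b}
  S via S→B: +{b}
  FIRST[S]={a,b,c}  FIRST[A]={a}  FIRST[B]={a,b,c}  FIRST[C]={a,b,c}
round 3: done
  FIRST[S]={a,b,c}  FIRST[A]={a}  FIRST[B]={a,b,c}  FIRST[C]={a,b,c}

FOLLOW sets:
initialize: $ ∈ FOLLOW(S)
round 1:
  B→C b b: FOLLOW(C) ⊇ FIRST(b) = {b}; new: +{b}
  B→c B b: FOLLOW(B) ⊇ FIRST(b) = {b}; new: +{b}
  C→A a a: FOLLOW(A) ⊇ FIRST(a) = {a}; new: +{a}
  C→B A a: FOLLOW(B) ⊇ FIRST(A) = {a}; new: +{a}
  S→B: FOLLOW(B) ⊇ FOLLOW(S) ⊇ {$}; new: +{$}
  S→B C: FOLLOW(B) ⊇ FIRST(C) = {a,b,c}; new: +{c}
  S→B C: FOLLOW(C) ⊇ FOLLOW(S) ⊇ {$}; new: +{$}
  S: {$}  A: {a}  B: {$,a,b,c}  C: {$,b}
round 2: (no change)
  S: {$}  A: {a}  B: {$,a,b,c}  C: {$,b}

FOLLOW(A) = ["a"]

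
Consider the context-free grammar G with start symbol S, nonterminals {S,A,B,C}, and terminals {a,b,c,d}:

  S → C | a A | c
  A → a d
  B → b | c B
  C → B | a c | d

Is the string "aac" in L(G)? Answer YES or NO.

Convert to CNF:
  S -> T0 A | T0 T2 | T2 B | b | c | d
  A -> T0 T1
  B -> T2 B | b
  C -> T0 T2 | T2 B | b | d
  T0 -> a
  T1 -> d
  T2 -> c

Fill CYK table bottom-up:
  [0..0]={T0}  "a"  orig:{}
  [1..1]={T0}  "a"  orig:{}
  [2..2]={S,T2}  "c"  orig:{S}
  [0..1]=∅  "aa"
  [1..2]={C,S}  "ac"
  [0..2]=∅  "aac"

S ∉ T[0,2] ⇒ NO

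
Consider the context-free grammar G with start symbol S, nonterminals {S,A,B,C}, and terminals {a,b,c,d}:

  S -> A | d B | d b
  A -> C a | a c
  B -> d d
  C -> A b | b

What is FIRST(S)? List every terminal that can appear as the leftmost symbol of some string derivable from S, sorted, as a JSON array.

FIRST iteration:
round 1:
  A via A→a c: +{a}
  B via B→d d: +{d}
  C via C→A b: +{a}
  C via C→b: +{b}
  S via S→A: +{a}
  S via S→d B: +{d}
  FIRST[S]={a,d}  FIRST[A]={a}  FIRST[B]={d}  FIRST[C]={a,b}
round 2:
  A via A→C a: +{b}
  S via S→A: +{b}
  FIRST[S]={a,b,d}  FIRST[A]={a,b}  FIRST[B]={d}  FIRST[C]={a,b}
round 3: — fixpoint
  FIRST[S]={a,b,d}  FIRST[A]={a,b}  FIRST[B]={d}  FIRST[C]={a,b}

FIRST(S) = ["a", "b", "d"]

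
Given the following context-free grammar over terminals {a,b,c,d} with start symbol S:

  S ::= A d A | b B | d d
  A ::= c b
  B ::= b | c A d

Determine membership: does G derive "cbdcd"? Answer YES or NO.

CNF form of G:
  S -> A X4 | T1 B | T2 T2
  A -> T0 T1
  B -> T0 X3 | b
  T0 -> c
  T1 -> b
  T2 -> d
  X3 -> A T2
  X4 -> T2 A

CYK fill:
  cell(0,0) c: {T0}  orig:{}
  cell(1,1) b: {B,T1}  orig:{B}
  cell(2,2) d: {T2}  orig:{}
  cell(3,3) c: {T0}  orig:{}
  cell(4,4) d: {T2}  orig:{}
  cell(0,1) cb: {A}
  cell(1,2) bd: ∅
  cell(2,3) dc: ∅
  cell(3,4) cd: ∅
  cell(0,2) cbd: {X3}  orig:{}
  cell(1,3) bdc: ∅
  cell(2,4) dcd: ∅
  cell(0,3) cbdc: ∅
  cell(1,4) bdcd: ∅
  cell(0,4) cbdcd: ∅

S ∉ T[0,4] ⇒ NO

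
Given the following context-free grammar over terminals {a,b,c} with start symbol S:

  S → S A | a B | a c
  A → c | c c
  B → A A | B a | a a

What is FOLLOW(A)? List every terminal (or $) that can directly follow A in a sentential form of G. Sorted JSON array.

FIRST iteration:
[1]
  A via A→c: +{c}
  B via B→A A: +{c}
  B via B→a a: +{a}
  S via S→a B: +{a}
  S: {a}  A: {c}  B: {a,c}
[2] (no change)
  S: {a}  A: {c}  B: {a,c}

FOLLOW sets:
FOLLOW(S) := {$}
pass 1:
  B→A A: FOLLOW(A) ⊇ FIRST(A) = {c}; new: +{c}
  B→B a: FOLLOW(B) ⊇ FIRST(a) = {a}; new: +{a}
  S→S A: FOLLOW(S) ⊇ FIRST(A) = {c}; new: +{c}
  S→S A: FOLLOW(A) ⊇ FOLLOW(S) ⊇ {$,c}; new: +{$}
  S→a B: FOLLOW(B) ⊇ FOLLOW(S) ⊇ {$,c}; new: +{$,c}
  FOLLOW(S)={$,c}  FOLLOW(A)={$,c}  FOLLOW(B)={$,a,c}
pass 2:
  B→A A: FOLLOW(A) ⊇ FOLLOW(B) ⊇ {$,a,c}; new: +{a}
  FOLLOW(S)={$,c}  FOLLOW(A)={$,a,c}  FOLLOW(B)={$,a,c}
pass 3: (stable)
  FOLLOW(S)={$,c}  FOLLOW(A)={$,a,c}  FOLLOW(B)={$,a,c}

FOLLOW(A) = ["$", "a", "c"]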